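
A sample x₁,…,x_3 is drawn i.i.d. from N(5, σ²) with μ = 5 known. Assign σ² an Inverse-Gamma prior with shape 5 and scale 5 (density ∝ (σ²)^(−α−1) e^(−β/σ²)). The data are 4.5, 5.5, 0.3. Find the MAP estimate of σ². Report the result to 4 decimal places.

σ̂²_MAP = 2.1727

Sum of squared deviations about the known mean: SS = (4.5−5)² + (5.5−5)² + (0.3−5)² = 22.59.
The Normal likelihood contributes (σ²)^(−n/2) exp(−SS/(2σ²)), so the posterior is Inverse-Gamma(α + n/2, β + SS/2) = Inverse-Gamma(6.5, 16.295).
The mode of Inverse-Gamma(a, b) is b/(a+1) = 16.295/7.5 ≈ 2.1727.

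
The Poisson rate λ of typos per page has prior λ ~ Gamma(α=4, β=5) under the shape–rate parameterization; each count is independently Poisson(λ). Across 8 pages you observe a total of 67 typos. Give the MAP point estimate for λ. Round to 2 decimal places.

λ̂_MAP = 5.38

Σxᵢ = 67, n = 8.
Posterior ∝ λ^3e^(−5λ) · λ^67e^(−8λ) = λ^70e^(−13λ), i.e. Gamma(shape=71, rate=13).
The mode of a Gamma(a, b) with a ≥ 1 (shape–rate) is (a−1)/b = 70/13 ≈ 5.38.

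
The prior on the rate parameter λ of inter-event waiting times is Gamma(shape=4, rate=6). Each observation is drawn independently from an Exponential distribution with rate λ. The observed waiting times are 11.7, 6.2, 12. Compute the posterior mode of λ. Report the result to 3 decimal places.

λ̂_MAP = 0.167

The Exponential(rate=λ) likelihood is ∝ λ^n e^(−λΣtᵢ). Here n = 3 and Σtᵢ = 11.7 + 6.2 + 12 = 29.9.
Posterior ∝ λ^3e^(−6λ) · λ^3e^(−29.9λ) = λ^6e^(−35.9λ), i.e. Gamma(7, 35.9).
Mode = (a−1)/b = 6/35.9 ≈ 0.167.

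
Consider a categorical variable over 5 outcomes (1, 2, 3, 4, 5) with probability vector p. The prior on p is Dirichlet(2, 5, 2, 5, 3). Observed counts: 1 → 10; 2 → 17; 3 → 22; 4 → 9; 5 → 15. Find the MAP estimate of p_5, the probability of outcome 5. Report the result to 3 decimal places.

The posterior is Dirichlet(αᵢ + nᵢ) = Dirichlet(12, 22, 24, 14, 18).
For a Dirichlet(a₁,…,a_K) with all aᵢ > 1, the mode has j-th component (aⱼ − 1)/(Σaᵢ − K).
Here Σaᵢ = 90 and K = 5, so p_5 = (18 − 1)/(90 − 5) = 17/85 ≈ 0.200.

MAP estimate: 0.200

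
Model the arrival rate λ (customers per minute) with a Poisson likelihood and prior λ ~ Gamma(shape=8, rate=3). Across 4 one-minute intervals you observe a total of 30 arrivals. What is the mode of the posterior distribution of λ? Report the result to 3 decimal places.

Σxᵢ = 30, n = 4.
Posterior ∝ λ^7e^(−3λ) · λ^30e^(−4λ) = λ^37e^(−7λ), i.e. Gamma(shape=38, rate=7).
The mode of a Gamma(a, b) with a ≥ 1 (shape–rate) is (a−1)/b = 37/7 ≈ 5.286.

λ̂_MAP = 5.286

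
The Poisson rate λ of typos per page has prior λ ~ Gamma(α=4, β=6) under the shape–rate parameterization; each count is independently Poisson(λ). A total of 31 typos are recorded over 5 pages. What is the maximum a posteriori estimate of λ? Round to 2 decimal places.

Σxᵢ = 31, n = 5.
Posterior ∝ λ^3e^(−6λ) · λ^31e^(−5λ) = λ^34e^(−11λ), i.e. Gamma(shape=35, rate=11).
The mode of a Gamma(a, b) with a ≥ 1 (shape–rate) is (a−1)/b = 34/11 ≈ 3.09.

λ̂_MAP = 3.09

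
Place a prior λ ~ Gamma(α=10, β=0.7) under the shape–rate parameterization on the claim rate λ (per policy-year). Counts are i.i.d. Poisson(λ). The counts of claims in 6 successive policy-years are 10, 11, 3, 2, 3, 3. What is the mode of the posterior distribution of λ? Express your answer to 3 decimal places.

λ̂_MAP = 6.119

Σxᵢ = 10+11+3+2+3+3 = 32, with n = 6.
Posterior ∝ λ^9e^(−0.7λ) · λ^32e^(−6λ) = λ^41e^(−6.7λ), i.e. Gamma(shape=42, rate=6.7).
The mode of a Gamma(a, b) with a ≥ 1 (shape–rate) is (a−1)/b = 41/6.7 ≈ 6.119.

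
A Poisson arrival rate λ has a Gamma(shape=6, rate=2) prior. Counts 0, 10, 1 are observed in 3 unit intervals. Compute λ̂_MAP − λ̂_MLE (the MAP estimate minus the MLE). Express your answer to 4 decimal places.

MAP − MLE = -0.4667

Σxᵢ = 11. Posterior is Gamma(17, 5); MAP = (17−1)/5 = 16/5 ≈ 3.20000.
MLE = x̄ = 11/3 ≈ 3.66667.
Difference = 16/5 − 11/3 = -7/15 ≈ -0.4667.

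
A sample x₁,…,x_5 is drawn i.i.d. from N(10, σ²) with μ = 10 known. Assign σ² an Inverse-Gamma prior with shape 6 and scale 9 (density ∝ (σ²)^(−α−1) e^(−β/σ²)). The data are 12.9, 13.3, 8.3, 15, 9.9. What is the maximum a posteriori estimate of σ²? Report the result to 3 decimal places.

σ̂²_MAP = 3.432

Sum of squared deviations about the known mean: SS = (12.9−10)² + (13.3−10)² + (8.3−10)² + (15−10)² + (9.9−10)² = 47.2.
The Normal likelihood contributes (σ²)^(−n/2) exp(−SS/(2σ²)), so the posterior is Inverse-Gamma(α + n/2, β + SS/2) = Inverse-Gamma(8.5, 32.6).
The mode of Inverse-Gamma(a, b) is b/(a+1) = 32.6/9.5 ≈ 3.432.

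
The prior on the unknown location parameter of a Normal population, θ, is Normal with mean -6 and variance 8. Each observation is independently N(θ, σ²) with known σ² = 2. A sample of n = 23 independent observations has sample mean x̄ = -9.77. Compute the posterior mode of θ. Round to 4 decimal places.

n = 23, x̄ = -9.77.
For a Normal prior and Normal likelihood with known variance, the posterior is Normal; its mode equals its mean, the precision-weighted average.
Prior precision 1/σ₀² = 1/8 = 0.125; data precision n/σ² = 23/2 = 11.5.
θ̂ = (0.125·(-6) + 11.5·(-9.77)) / (0.125 + 11.5) = (-113.105)/11.625 = -22621/2325 ≈ -9.7295.

θ̂_MAP = -9.7295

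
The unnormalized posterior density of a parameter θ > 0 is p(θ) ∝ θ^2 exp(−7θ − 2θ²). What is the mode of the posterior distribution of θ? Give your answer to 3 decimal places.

θ̂_MAP = 0.250

ℓ'(θ) = 2/θ − 7 − 4θ. Setting this to zero and multiplying by θ: 4θ² + 7θ − 2 = 0.
θ = (−7 + √(7² + 4·4·2)) / (2·4) = (−7 + √81) / 8 = (−7 + 9)/8 = 1/4.
ℓ''(θ) = −2/θ² − 4 < 0, confirming a maximum.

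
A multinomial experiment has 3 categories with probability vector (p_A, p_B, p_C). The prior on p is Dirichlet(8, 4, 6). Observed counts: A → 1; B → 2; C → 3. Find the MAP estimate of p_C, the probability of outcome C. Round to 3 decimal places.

MAP estimate of p_C = 0.381

The posterior is Dirichlet(αᵢ + nᵢ) = Dirichlet(9, 6, 9).
For a Dirichlet(a₁,…,a_K) with all aᵢ > 1, the mode has j-th component (aⱼ − 1)/(Σaᵢ − K).
Here Σaᵢ = 24 and K = 3, so p_C = (9 − 1)/(24 − 3) = 8/21 ≈ 0.381.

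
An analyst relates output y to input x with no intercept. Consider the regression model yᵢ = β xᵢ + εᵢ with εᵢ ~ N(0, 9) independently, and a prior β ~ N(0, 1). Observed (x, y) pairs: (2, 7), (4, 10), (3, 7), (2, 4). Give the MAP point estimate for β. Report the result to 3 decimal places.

log p(β | y) = −Σ(yᵢ − βxᵢ)²/(2·9) − β²/(2·1) + const.
Setting the derivative to zero: Σxᵢ(yᵢ − βxᵢ)/9 − β/1 = 0, so β = Σxᵢyᵢ / (Σxᵢ² + σ²/τ²).
Σxᵢyᵢ = 2·7 + 4·10 + 3·7 + 2·4 = 83; Σxᵢ² = 33; σ²/τ² = 9.
β̂_MAP = 83 / (33 + 9) = 83/42 ≈ 1.976.

β̂_MAP = 1.976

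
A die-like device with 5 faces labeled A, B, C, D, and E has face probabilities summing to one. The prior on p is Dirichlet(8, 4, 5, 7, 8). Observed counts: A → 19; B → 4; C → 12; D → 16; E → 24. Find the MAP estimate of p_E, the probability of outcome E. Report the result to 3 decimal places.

MAP estimate of p_E = 0.304

The posterior is Dirichlet(αᵢ + nᵢ) = Dirichlet(27, 8, 17, 23, 32).
For a Dirichlet(a₁,…,a_K) with all aᵢ > 1, the mode has j-th component (aⱼ − 1)/(Σaᵢ − K).
Here Σaᵢ = 107 and K = 5, so p_E = (32 − 1)/(107 − 5) = 31/102 ≈ 0.304.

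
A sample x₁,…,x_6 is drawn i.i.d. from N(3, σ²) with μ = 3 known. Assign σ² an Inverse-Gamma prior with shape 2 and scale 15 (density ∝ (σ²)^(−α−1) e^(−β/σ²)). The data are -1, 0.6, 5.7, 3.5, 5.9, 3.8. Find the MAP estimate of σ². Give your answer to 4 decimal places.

Sum of squared deviations about the known mean: SS = (-1−3)² + (0.6−3)² + (5.7−3)² + (3.5−3)² + (5.9−3)² + (3.8−3)² = 38.35.
The Normal likelihood contributes (σ²)^(−n/2) exp(−SS/(2σ²)), so the posterior is Inverse-Gamma(α + n/2, β + SS/2) = Inverse-Gamma(5, 34.175).
The mode of Inverse-Gamma(a, b) is b/(a+1) = 34.175/6 ≈ 5.6958.

σ̂²_MAP = 5.6958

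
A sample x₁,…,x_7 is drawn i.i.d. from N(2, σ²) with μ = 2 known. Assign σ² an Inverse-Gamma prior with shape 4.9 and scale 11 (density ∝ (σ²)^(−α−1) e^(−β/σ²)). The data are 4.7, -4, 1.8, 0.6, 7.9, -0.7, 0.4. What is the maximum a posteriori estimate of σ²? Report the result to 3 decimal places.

σ̂²_MAP = 5.955

Sum of squared deviations about the known mean: SS = (4.7−2)² + (-4−2)² + (1.8−2)² + (0.6−2)² + (7.9−2)² + (-0.7−2)² + (0.4−2)² = 89.95.
The Normal likelihood contributes (σ²)^(−n/2) exp(−SS/(2σ²)), so the posterior is Inverse-Gamma(α + n/2, β + SS/2) = Inverse-Gamma(8.4, 55.975).
The mode of Inverse-Gamma(a, b) is b/(a+1) = 55.975/9.4 ≈ 5.955.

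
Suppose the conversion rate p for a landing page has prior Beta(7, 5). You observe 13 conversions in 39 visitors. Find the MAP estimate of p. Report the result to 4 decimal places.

p̂_MAP = 0.3878

Prior: Beta(7, 5).
Data: 13 successes in 39 trials. The binomial likelihood contributes p^13(1−p)^26, so the posterior is Beta(7+13, 5+26) = Beta(20, 31).
For Beta(a, b) with a, b > 1 the mode is (a−1)/(a+b−2) = 19/49 ≈ 0.3878.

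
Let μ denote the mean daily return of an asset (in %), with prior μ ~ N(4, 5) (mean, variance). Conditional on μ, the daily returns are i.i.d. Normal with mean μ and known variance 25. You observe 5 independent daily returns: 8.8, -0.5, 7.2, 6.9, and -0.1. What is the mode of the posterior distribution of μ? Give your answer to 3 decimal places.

μ̂_MAP = 4.230

n = 5; x̄ = (8.8 + (-0.5) + 7.2 + 6.9 + (-0.1))/5 = 22.3/5 = 4.46.
For a Normal prior and Normal likelihood with known variance, the posterior is Normal; its mode equals its mean, the precision-weighted average.
Prior precision 1/σ₀² = 1/5 = 0.2; data precision n/σ² = 5/25 = 0.2.
μ̂ = (0.2·4 + 0.2·4.46) / (0.2 + 0.2) = 1.692/0.4 = 4.230.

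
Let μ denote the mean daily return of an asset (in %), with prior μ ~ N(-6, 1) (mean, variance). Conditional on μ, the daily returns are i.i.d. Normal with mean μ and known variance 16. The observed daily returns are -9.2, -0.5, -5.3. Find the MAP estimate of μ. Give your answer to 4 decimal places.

n = 3; x̄ = ((-9.2) + (-0.5) + (-5.3))/3 = -15/3 = -5.
For a Normal prior and Normal likelihood with known variance, the posterior is Normal; its mode equals its mean, the precision-weighted average.
Prior precision 1/σ₀² = 1/1 = 1; data precision n/σ² = 3/16 = 0.1875.
μ̂ = (1·(-6) + 0.1875·(-5)) / (1 + 0.1875) = (-6.9375)/1.1875 = -111/19 ≈ -5.8421.

μ̂_MAP = -5.8421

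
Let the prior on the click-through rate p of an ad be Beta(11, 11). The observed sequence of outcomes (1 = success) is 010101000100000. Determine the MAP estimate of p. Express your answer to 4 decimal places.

p̂_MAP = 0.4000

Prior: Beta(11, 11).
Data: 4 successes in 15 trials (from the sequence). The binomial likelihood contributes p^4(1−p)^11, so the posterior is Beta(11+4, 11+11) = Beta(15, 22).
For Beta(a, b) with a, b > 1 the mode is (a−1)/(a+b−2) = 14/35 ≈ 0.4000.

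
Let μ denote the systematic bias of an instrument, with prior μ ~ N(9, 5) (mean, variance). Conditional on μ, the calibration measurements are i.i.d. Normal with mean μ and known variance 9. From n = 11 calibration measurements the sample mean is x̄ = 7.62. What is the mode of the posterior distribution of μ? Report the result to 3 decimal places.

n = 11, x̄ = 7.62.
For a Normal prior and Normal likelihood with known variance, the posterior is Normal; its mode equals its mean, the precision-weighted average.
Prior precision 1/σ₀² = 1/5 = 0.2; data precision n/σ² = 11/9.
μ̂ = (0.2·9 + (11/9)·7.62) / (0.2 + 11/9) = (1667/150)/(64/45) = 7.8140625 ≈ 7.814.

μ̂_MAP = 7.814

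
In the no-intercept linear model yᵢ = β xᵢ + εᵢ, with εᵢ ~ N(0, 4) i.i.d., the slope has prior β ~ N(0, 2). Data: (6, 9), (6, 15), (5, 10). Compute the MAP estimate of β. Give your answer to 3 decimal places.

log p(β | y) = −Σ(yᵢ − βxᵢ)²/(2·4) − β²/(2·2) + const.
Setting the derivative to zero: Σxᵢ(yᵢ − βxᵢ)/4 − β/2 = 0, so β = Σxᵢyᵢ / (Σxᵢ² + σ²/τ²).
Σxᵢyᵢ = 6·9 + 6·15 + 5·10 = 194; Σxᵢ² = 97; σ²/τ² = 2.
β̂_MAP = 194 / (97 + 2) = 194/99 ≈ 1.960.

β̂_MAP = 1.960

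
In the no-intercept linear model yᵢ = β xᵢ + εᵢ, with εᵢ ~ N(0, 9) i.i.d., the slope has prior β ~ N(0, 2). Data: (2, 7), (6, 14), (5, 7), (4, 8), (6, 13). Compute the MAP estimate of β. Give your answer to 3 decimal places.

log p(β | y) = −Σ(yᵢ − βxᵢ)²/(2·9) − β²/(2·2) + const.
Setting the derivative to zero: Σxᵢ(yᵢ − βxᵢ)/9 − β/2 = 0, so β = Σxᵢyᵢ / (Σxᵢ² + σ²/τ²).
Σxᵢyᵢ = 2·7 + 6·14 + 5·7 + 4·8 + 6·13 = 243; Σxᵢ² = 117; σ²/τ² = 4.5.
β̂_MAP = 243 / (117 + 4.5) = 243/121.5 ≈ 2.000.

β̂_MAP = 2.000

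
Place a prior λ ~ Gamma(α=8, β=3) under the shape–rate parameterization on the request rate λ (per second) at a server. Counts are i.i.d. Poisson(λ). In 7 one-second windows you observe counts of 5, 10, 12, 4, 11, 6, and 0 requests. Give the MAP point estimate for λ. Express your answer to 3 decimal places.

λ̂_MAP = 5.500

Σxᵢ = 5+10+12+4+11+6+0 = 48, with n = 7.
Posterior ∝ λ^7e^(−3λ) · λ^48e^(−7λ) = λ^55e^(−10λ), i.e. Gamma(shape=56, rate=10).
The mode of a Gamma(a, b) with a ≥ 1 (shape–rate) is (a−1)/b = 55/10 ≈ 5.500.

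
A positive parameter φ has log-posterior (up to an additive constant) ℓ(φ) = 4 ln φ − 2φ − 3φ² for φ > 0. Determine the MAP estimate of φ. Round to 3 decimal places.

ℓ'(φ) = 4/φ − 2 − 6φ. Setting this to zero and multiplying by φ: 6φ² + 2φ − 4 = 0.
φ = (−2 + √(2² + 4·6·4)) / (2·6) = (−2 + √100) / 12 = (−2 + 10)/12 = 2/3.
ℓ''(φ) = −4/φ² − 6 < 0, confirming a maximum.

φ̂_MAP = 0.667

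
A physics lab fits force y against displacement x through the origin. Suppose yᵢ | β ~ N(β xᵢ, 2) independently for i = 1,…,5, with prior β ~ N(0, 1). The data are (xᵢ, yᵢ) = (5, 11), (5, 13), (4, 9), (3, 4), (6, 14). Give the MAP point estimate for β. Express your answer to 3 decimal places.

β̂_MAP = 2.230

log p(β | y) = −Σ(yᵢ − βxᵢ)²/(2·2) − β²/(2·1) + const.
Setting the derivative to zero: Σxᵢ(yᵢ − βxᵢ)/2 − β/1 = 0, so β = Σxᵢyᵢ / (Σxᵢ² + σ²/τ²).
Σxᵢyᵢ = 5·11 + 5·13 + 4·9 + 3·4 + 6·14 = 252; Σxᵢ² = 111; σ²/τ² = 2.
β̂_MAP = 252 / (111 + 2) = 252/113 ≈ 2.230.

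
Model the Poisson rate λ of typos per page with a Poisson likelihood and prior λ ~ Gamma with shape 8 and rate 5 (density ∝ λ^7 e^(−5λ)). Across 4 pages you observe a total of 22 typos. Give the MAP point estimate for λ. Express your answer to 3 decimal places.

λ̂_MAP = 3.222

Σxᵢ = 22, n = 4.
Posterior ∝ λ^7e^(−5λ) · λ^22e^(−4λ) = λ^29e^(−9λ), i.e. Gamma(shape=30, rate=9).
The mode of a Gamma(a, b) with a ≥ 1 (shape–rate) is (a−1)/b = 29/9 ≈ 3.222.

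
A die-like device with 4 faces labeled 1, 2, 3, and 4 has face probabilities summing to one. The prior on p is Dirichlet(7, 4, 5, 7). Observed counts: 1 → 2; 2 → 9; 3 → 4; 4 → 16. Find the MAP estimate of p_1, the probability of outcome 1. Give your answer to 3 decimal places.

MAP estimate: 0.160

The posterior is Dirichlet(αᵢ + nᵢ) = Dirichlet(9, 13, 9, 23).
For a Dirichlet(a₁,…,a_K) with all aᵢ > 1, the mode has j-th component (aⱼ − 1)/(Σaᵢ − K).
Here Σaᵢ = 54 and K = 4, so p_1 = (9 − 1)/(54 − 4) = 8/50 ≈ 0.160.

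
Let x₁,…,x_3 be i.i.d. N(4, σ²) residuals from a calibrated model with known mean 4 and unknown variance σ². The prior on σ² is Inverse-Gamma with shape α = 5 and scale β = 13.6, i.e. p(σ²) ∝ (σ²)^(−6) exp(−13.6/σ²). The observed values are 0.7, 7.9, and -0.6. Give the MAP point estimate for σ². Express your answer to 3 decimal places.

Sum of squared deviations about the known mean: SS = (0.7−4)² + (7.9−4)² + (-0.6−4)² = 47.26.
The Normal likelihood contributes (σ²)^(−n/2) exp(−SS/(2σ²)), so the posterior is Inverse-Gamma(α + n/2, β + SS/2) = Inverse-Gamma(6.5, 37.23).
The mode of Inverse-Gamma(a, b) is b/(a+1) = 37.23/7.5 ≈ 4.964.

σ̂²_MAP = 4.964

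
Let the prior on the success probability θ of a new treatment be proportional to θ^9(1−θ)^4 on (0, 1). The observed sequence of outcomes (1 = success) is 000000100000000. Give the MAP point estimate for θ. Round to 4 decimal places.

θ̂_MAP = 0.3571

The prior density ∝ θ^9(1−θ)^4 is the kernel of Beta(10, 5).
Data: 1 success in 15 trials (from the sequence). The binomial likelihood contributes θ(1−θ)^14, so the posterior is Beta(10+1, 5+14) = Beta(11, 19).
For Beta(a, b) with a, b > 1 the mode is (a−1)/(a+b−2) = 10/28 ≈ 0.3571.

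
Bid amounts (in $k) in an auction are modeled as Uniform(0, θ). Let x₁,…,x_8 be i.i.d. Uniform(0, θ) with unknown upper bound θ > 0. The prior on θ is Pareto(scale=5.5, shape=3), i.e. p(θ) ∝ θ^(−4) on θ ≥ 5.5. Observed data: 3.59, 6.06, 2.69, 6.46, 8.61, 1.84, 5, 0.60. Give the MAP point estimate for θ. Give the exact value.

θ̂_MAP = 8.61

The Uniform(0, θ) likelihood is θ^(−n) for θ ≥ max(xᵢ), zero otherwise. Here max(xᵢ) = 8.61.
Posterior ∝ θ^(−4) · θ^(−8) = θ^(−12) on θ ≥ max(5.5, 8.61) = 8.61.
This density is strictly decreasing in θ, so the posterior mode lies at the lower boundary of the support.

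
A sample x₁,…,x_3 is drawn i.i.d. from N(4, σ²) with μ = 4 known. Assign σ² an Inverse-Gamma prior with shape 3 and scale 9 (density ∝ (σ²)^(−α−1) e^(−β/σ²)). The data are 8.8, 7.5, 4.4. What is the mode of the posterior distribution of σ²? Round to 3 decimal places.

σ̂²_MAP = 4.859

Sum of squared deviations about the known mean: SS = (8.8−4)² + (7.5−4)² + (4.4−4)² = 35.45.
The Normal likelihood contributes (σ²)^(−n/2) exp(−SS/(2σ²)), so the posterior is Inverse-Gamma(α + n/2, β + SS/2) = Inverse-Gamma(4.5, 26.725).
The mode of Inverse-Gamma(a, b) is b/(a+1) = 26.725/5.5 ≈ 4.859.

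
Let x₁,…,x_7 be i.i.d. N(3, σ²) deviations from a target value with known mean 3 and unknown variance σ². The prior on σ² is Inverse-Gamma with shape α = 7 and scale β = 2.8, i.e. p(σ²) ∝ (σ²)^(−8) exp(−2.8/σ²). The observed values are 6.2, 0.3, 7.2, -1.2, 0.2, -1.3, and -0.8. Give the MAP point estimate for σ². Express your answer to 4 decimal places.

σ̂²_MAP = 4.3122

Sum of squared deviations about the known mean: SS = (6.2−3)² + (0.3−3)² + (7.2−3)² + (-1.2−3)² + (0.2−3)² + (-1.3−3)² + (-0.8−3)² = 93.58.
The Normal likelihood contributes (σ²)^(−n/2) exp(−SS/(2σ²)), so the posterior is Inverse-Gamma(α + n/2, β + SS/2) = Inverse-Gamma(10.5, 49.59).
The mode of Inverse-Gamma(a, b) is b/(a+1) = 49.59/11.5 ≈ 4.3122.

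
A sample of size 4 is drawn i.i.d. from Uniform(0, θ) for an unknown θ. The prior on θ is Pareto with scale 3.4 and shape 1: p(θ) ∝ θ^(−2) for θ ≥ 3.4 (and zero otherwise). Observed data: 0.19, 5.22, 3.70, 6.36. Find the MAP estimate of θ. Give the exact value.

The Uniform(0, θ) likelihood is θ^(−n) for θ ≥ max(xᵢ), zero otherwise. Here max(xᵢ) = 6.36.
Posterior ∝ θ^(−2) · θ^(−4) = θ^(−6) on θ ≥ max(3.4, 6.36) = 6.36.
This density is strictly decreasing in θ, so the posterior mode lies at the lower boundary of the support.

θ̂_MAP = 6.36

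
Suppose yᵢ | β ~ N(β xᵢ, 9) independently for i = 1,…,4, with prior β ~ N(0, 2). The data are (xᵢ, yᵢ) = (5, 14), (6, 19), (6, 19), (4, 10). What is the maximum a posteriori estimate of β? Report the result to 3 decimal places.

log p(β | y) = −Σ(yᵢ − βxᵢ)²/(2·9) − β²/(2·2) + const.
Setting the derivative to zero: Σxᵢ(yᵢ − βxᵢ)/9 − β/2 = 0, so β = Σxᵢyᵢ / (Σxᵢ² + σ²/τ²).
Σxᵢyᵢ = 5·14 + 6·19 + 6·19 + 4·10 = 338; Σxᵢ² = 113; σ²/τ² = 4.5.
β̂_MAP = 338 / (113 + 4.5) = 338/117.5 ≈ 2.877.

β̂_MAP = 2.877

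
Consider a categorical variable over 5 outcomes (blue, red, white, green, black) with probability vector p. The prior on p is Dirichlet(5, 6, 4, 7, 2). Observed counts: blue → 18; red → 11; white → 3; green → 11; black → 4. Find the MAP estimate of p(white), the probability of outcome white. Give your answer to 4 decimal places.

MAP estimate of p(white) = 0.0909

The posterior is Dirichlet(αᵢ + nᵢ) = Dirichlet(23, 17, 7, 18, 6).
For a Dirichlet(a₁,…,a_K) with all aᵢ > 1, the mode has j-th component (aⱼ − 1)/(Σaᵢ − K).
Here Σaᵢ = 71 and K = 5, so p(white) = (7 − 1)/(71 − 5) = 6/66 ≈ 0.0909.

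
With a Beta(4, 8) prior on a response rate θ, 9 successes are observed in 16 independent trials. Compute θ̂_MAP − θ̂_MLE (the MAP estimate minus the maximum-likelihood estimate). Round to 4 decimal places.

MAP − MLE = -0.1010

Posterior is Beta(13, 15); MAP = (13−1)/(28−2) = 12/26 ≈ 0.46154.
MLE ignores the prior: θ̂_MLE = k/n = 9/16 ≈ 0.56250.
Difference = 12/26 − 9/16 = -21/208 ≈ -0.1010.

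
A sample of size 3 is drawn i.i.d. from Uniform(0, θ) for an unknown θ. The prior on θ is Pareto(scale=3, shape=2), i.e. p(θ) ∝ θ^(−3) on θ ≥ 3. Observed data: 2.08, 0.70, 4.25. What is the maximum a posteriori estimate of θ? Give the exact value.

θ̂_MAP = 4.25

The Uniform(0, θ) likelihood is θ^(−n) for θ ≥ max(xᵢ), zero otherwise. Here max(xᵢ) = 4.25.
Posterior ∝ θ^(−3) · θ^(−3) = θ^(−6) on θ ≥ max(3, 4.25) = 4.25.
This density is strictly decreasing in θ, so the posterior mode lies at the lower boundary of the support.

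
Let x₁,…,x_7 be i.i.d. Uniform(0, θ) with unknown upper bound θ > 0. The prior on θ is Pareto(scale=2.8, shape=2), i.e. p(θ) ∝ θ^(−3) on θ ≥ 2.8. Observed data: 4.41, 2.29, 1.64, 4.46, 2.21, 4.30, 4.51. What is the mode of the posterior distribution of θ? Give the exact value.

The Uniform(0, θ) likelihood is θ^(−n) for θ ≥ max(xᵢ), zero otherwise. Here max(xᵢ) = 4.51.
Posterior ∝ θ^(−3) · θ^(−7) = θ^(−10) on θ ≥ max(2.8, 4.51) = 4.51.
This density is strictly decreasing in θ, so the posterior mode lies at the lower boundary of the support.

θ̂_MAP = 4.51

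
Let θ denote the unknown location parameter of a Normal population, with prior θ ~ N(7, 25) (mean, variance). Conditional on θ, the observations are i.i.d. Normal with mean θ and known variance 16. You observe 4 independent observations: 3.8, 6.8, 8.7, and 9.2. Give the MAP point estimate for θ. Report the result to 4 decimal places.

θ̂_MAP = 7.1078

n = 4; x̄ = (3.8 + 6.8 + 8.7 + 9.2)/4 = 28.5/4 = 7.125.
For a Normal prior and Normal likelihood with known variance, the posterior is Normal; its mode equals its mean, the precision-weighted average.
Prior precision 1/σ₀² = 1/25 = 0.04; data precision n/σ² = 4/16 = 0.25.
θ̂ = (0.04·7 + 0.25·7.125) / (0.04 + 0.25) = 2.06125/0.29 = 1649/232 ≈ 7.1078.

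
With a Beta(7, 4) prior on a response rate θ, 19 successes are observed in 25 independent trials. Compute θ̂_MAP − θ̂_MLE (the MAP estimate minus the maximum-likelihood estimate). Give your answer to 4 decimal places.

MAP − MLE = -0.0247

Posterior is Beta(26, 10); MAP = (26−1)/(36−2) = 25/34 ≈ 0.73529.
MLE ignores the prior: θ̂_MLE = k/n = 19/25 ≈ 0.76000.
Difference = 25/34 − 19/25 = -21/850 ≈ -0.0247.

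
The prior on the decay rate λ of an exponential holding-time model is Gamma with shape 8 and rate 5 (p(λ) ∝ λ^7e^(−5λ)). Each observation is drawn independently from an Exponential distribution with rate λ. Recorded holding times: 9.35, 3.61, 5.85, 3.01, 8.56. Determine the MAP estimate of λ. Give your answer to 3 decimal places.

The Exponential(rate=λ) likelihood is ∝ λ^n e^(−λΣtᵢ). Here n = 5 and Σtᵢ = 9.35 + 3.61 + 5.85 + 3.01 + 8.56 = 30.38.
Posterior ∝ λ^7e^(−5λ) · λ^5e^(−30.38λ) = λ^12e^(−35.38λ), i.e. Gamma(13, 35.38).
Mode = (a−1)/b = 12/35.38 ≈ 0.339.

λ̂_MAP = 0.339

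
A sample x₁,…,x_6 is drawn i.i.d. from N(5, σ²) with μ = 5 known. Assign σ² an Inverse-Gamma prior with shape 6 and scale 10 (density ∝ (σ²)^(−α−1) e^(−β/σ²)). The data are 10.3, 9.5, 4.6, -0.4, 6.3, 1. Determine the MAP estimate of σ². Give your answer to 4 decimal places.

σ̂²_MAP = 5.7675

Sum of squared deviations about the known mean: SS = (10.3−5)² + (9.5−5)² + (4.6−5)² + (-0.4−5)² + (6.3−5)² + (1−5)² = 95.35.
The Normal likelihood contributes (σ²)^(−n/2) exp(−SS/(2σ²)), so the posterior is Inverse-Gamma(α + n/2, β + SS/2) = Inverse-Gamma(9, 57.675).
The mode of Inverse-Gamma(a, b) is b/(a+1) = 57.675/10 ≈ 5.7675.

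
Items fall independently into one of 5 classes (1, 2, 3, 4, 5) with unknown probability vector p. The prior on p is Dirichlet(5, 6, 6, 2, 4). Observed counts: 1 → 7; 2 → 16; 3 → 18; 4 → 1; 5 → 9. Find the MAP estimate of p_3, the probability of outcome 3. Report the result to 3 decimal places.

The posterior is Dirichlet(αᵢ + nᵢ) = Dirichlet(12, 22, 24, 3, 13).
For a Dirichlet(a₁,…,a_K) with all aᵢ > 1, the mode has j-th component (aⱼ − 1)/(Σaᵢ − K).
Here Σaᵢ = 74 and K = 5, so p_3 = (24 − 1)/(74 − 5) = 23/69 ≈ 0.333.

MAP estimate: 0.333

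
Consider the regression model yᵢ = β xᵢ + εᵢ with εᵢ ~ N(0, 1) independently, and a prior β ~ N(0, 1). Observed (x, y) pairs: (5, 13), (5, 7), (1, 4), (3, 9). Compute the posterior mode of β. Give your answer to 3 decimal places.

β̂_MAP = 2.148

log p(β | y) = −Σ(yᵢ − βxᵢ)²/(2·1) − β²/(2·1) + const.
Setting the derivative to zero: Σxᵢ(yᵢ − βxᵢ)/1 − β/1 = 0, so β = Σxᵢyᵢ / (Σxᵢ² + σ²/τ²).
Σxᵢyᵢ = 5·13 + 5·7 + 1·4 + 3·9 = 131; Σxᵢ² = 60; σ²/τ² = 1.
β̂_MAP = 131 / (60 + 1) = 131/61 ≈ 2.148.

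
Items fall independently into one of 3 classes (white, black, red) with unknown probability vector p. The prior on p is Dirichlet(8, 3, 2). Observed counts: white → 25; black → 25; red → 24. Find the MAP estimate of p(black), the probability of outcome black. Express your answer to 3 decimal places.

The posterior is Dirichlet(αᵢ + nᵢ) = Dirichlet(33, 28, 26).
For a Dirichlet(a₁,…,a_K) with all aᵢ > 1, the mode has j-th component (aⱼ − 1)/(Σaᵢ − K).
Here Σaᵢ = 87 and K = 3, so p(black) = (28 − 1)/(87 − 3) = 27/84 ≈ 0.321.

MAP estimate of p(black) = 0.321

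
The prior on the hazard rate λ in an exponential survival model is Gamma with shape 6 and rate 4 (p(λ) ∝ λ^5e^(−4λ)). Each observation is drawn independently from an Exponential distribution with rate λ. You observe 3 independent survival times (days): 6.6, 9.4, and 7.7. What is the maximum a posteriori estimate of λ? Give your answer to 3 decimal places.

λ̂_MAP = 0.289

The Exponential(rate=λ) likelihood is ∝ λ^n e^(−λΣtᵢ). Here n = 3 and Σtᵢ = 6.6 + 9.4 + 7.7 = 23.7.
Posterior ∝ λ^5e^(−4λ) · λ^3e^(−23.7λ) = λ^8e^(−27.7λ), i.e. Gamma(9, 27.7).
Mode = (a−1)/b = 8/27.7 ≈ 0.289.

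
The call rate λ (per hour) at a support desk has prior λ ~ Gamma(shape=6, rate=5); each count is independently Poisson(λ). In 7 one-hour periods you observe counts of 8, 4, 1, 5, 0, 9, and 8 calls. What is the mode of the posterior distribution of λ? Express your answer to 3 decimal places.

Σxᵢ = 8+4+1+5+0+9+8 = 35, with n = 7.
Posterior ∝ λ^5e^(−5λ) · λ^35e^(−7λ) = λ^40e^(−12λ), i.e. Gamma(shape=41, rate=12).
The mode of a Gamma(a, b) with a ≥ 1 (shape–rate) is (a−1)/b = 40/12 ≈ 3.333.

λ̂_MAP = 3.333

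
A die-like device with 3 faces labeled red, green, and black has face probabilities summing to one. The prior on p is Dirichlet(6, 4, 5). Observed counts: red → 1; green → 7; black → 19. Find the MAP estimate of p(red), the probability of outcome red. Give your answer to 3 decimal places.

MAP estimate of p(red) = 0.154

The posterior is Dirichlet(αᵢ + nᵢ) = Dirichlet(7, 11, 24).
For a Dirichlet(a₁,…,a_K) with all aᵢ > 1, the mode has j-th component (aⱼ − 1)/(Σaᵢ − K).
Here Σaᵢ = 42 and K = 3, so p(red) = (7 − 1)/(42 − 3) = 6/39 ≈ 0.154.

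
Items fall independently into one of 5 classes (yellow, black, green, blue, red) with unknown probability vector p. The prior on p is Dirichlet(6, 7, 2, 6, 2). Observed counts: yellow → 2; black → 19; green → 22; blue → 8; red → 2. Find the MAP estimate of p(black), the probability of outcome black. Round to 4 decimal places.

MAP estimate of p(black) = 0.3521

The posterior is Dirichlet(αᵢ + nᵢ) = Dirichlet(8, 26, 24, 14, 4).
For a Dirichlet(a₁,…,a_K) with all aᵢ > 1, the mode has j-th component (aⱼ − 1)/(Σaᵢ − K).
Here Σaᵢ = 76 and K = 5, so p(black) = (26 − 1)/(76 − 5) = 25/71 ≈ 0.3521.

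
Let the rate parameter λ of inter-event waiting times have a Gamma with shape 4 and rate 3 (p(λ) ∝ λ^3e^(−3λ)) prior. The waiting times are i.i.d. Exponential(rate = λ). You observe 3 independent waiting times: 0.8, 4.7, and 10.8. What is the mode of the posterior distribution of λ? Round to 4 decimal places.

λ̂_MAP = 0.3109

The Exponential(rate=λ) likelihood is ∝ λ^n e^(−λΣtᵢ). Here n = 3 and Σtᵢ = 0.8 + 4.7 + 10.8 = 16.3.
Posterior ∝ λ^3e^(−3λ) · λ^3e^(−16.3λ) = λ^6e^(−19.3λ), i.e. Gamma(7, 19.3).
Mode = (a−1)/b = 6/19.3 ≈ 0.3109.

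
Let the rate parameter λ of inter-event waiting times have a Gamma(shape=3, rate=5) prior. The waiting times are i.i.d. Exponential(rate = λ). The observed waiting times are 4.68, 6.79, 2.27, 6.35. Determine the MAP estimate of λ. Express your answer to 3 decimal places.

λ̂_MAP = 0.239

The Exponential(rate=λ) likelihood is ∝ λ^n e^(−λΣtᵢ). Here n = 4 and Σtᵢ = 4.68 + 6.79 + 2.27 + 6.35 = 20.09.
Posterior ∝ λ^2e^(−5λ) · λ^4e^(−20.09λ) = λ^6e^(−25.09λ), i.e. Gamma(7, 25.09).
Mode = (a−1)/b = 6/25.09 ≈ 0.239.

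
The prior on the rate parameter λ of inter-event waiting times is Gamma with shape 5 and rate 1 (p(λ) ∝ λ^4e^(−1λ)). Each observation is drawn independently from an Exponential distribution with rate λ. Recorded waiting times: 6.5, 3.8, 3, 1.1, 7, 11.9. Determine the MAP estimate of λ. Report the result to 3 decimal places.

The Exponential(rate=λ) likelihood is ∝ λ^n e^(−λΣtᵢ). Here n = 6 and Σtᵢ = 6.5 + 3.8 + 3 + 1.1 + 7 + 11.9 = 33.3.
Posterior ∝ λ^4e^(−1λ) · λ^6e^(−33.3λ) = λ^10e^(−34.3λ), i.e. Gamma(11, 34.3).
Mode = (a−1)/b = 10/34.3 ≈ 0.292.

λ̂_MAP = 0.292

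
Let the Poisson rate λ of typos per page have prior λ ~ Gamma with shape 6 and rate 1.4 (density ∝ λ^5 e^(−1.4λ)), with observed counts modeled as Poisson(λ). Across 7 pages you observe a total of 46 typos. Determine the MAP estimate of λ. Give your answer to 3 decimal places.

λ̂_MAP = 6.071

Σxᵢ = 46, n = 7.
Posterior ∝ λ^5e^(−1.4λ) · λ^46e^(−7λ) = λ^51e^(−8.4λ), i.e. Gamma(shape=52, rate=8.4).
The mode of a Gamma(a, b) with a ≥ 1 (shape–rate) is (a−1)/b = 51/8.4 ≈ 6.071.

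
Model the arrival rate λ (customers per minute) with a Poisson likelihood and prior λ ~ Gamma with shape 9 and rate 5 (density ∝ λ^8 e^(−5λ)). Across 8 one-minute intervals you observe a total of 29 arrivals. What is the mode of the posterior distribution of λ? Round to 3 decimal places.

Σxᵢ = 29, n = 8.
Posterior ∝ λ^8e^(−5λ) · λ^29e^(−8λ) = λ^37e^(−13λ), i.e. Gamma(shape=38, rate=13).
The mode of a Gamma(a, b) with a ≥ 1 (shape–rate) is (a−1)/b = 37/13 ≈ 2.846.

λ̂_MAP = 2.846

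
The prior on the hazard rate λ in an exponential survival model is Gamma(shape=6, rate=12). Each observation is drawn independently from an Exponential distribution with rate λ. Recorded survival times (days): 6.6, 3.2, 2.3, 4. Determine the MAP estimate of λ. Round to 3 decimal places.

The Exponential(rate=λ) likelihood is ∝ λ^n e^(−λΣtᵢ). Here n = 4 and Σtᵢ = 6.6 + 3.2 + 2.3 + 4 = 16.1.
Posterior ∝ λ^5e^(−12λ) · λ^4e^(−16.1λ) = λ^9e^(−28.1λ), i.e. Gamma(10, 28.1).
Mode = (a−1)/b = 9/28.1 ≈ 0.320.

λ̂_MAP = 0.320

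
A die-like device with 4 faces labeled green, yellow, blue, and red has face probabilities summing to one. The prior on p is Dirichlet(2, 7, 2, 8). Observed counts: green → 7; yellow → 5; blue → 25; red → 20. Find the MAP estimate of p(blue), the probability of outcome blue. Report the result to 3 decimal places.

The posterior is Dirichlet(αᵢ + nᵢ) = Dirichlet(9, 12, 27, 28).
For a Dirichlet(a₁,…,a_K) with all aᵢ > 1, the mode has j-th component (aⱼ − 1)/(Σaᵢ − K).
Here Σaᵢ = 76 and K = 4, so p(blue) = (27 − 1)/(76 − 4) = 26/72 ≈ 0.361.

MAP estimate of p(blue) = 0.361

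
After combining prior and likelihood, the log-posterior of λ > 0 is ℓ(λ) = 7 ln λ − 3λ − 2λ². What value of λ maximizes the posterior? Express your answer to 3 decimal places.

ℓ'(λ) = 7/λ − 3 − 4λ. Setting this to zero and multiplying by λ: 4λ² + 3λ − 7 = 0.
λ = (−3 + √(3² + 4·4·7)) / (2·4) = (−3 + √121) / 8 = (−3 + 11)/8 = 1.
ℓ''(λ) = −7/λ² − 4 < 0, confirming a maximum.

λ̂_MAP = 1.000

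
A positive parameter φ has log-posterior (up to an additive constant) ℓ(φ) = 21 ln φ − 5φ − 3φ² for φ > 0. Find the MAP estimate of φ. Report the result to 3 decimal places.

φ̂_MAP = 1.500

ℓ'(φ) = 21/φ − 5 − 6φ. Setting this to zero and multiplying by φ: 6φ² + 5φ − 21 = 0.
φ = (−5 + √(5² + 4·6·21)) / (2·6) = (−5 + √529) / 12 = (−5 + 23)/12 = 3/2.
ℓ''(φ) = −21/φ² − 6 < 0, confirming a maximum.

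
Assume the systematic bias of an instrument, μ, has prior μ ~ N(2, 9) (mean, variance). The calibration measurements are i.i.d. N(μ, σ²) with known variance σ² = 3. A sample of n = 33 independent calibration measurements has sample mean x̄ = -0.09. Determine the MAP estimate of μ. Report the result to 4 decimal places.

n = 33, x̄ = -0.09.
For a Normal prior and Normal likelihood with known variance, the posterior is Normal; its mode equals its mean, the precision-weighted average.
Prior precision 1/σ₀² = 1/9; data precision n/σ² = 33/3 = 11.
μ̂ = ((1/9)·2 + 11·(-0.09)) / (1/9 + 11) = (-691/900)/(100/9) = -0.0691.

μ̂_MAP = -0.0691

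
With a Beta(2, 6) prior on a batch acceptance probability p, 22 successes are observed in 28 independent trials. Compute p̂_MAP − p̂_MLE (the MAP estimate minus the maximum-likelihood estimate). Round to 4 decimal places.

MAP − MLE = -0.1092

Posterior is Beta(24, 12); MAP = (24−1)/(36−2) = 23/34 ≈ 0.67647.
MLE ignores the prior: p̂_MLE = k/n = 22/28 ≈ 0.78571.
Difference = 23/34 − 22/28 = -13/119 ≈ -0.1092.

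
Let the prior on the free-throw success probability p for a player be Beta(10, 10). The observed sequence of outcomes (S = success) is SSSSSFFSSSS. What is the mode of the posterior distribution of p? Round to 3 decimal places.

Prior: Beta(10, 10).
Data: 9 successes in 11 trials (from the sequence). The binomial likelihood contributes p^9(1−p)^2, so the posterior is Beta(10+9, 10+2) = Beta(19, 12).
For Beta(a, b) with a, b > 1 the mode is (a−1)/(a+b−2) = 18/29 ≈ 0.621.

p̂_MAP = 0.621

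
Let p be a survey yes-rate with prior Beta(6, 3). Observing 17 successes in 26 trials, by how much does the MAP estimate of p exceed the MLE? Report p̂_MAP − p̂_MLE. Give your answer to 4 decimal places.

MAP − MLE = 0.0128

Posterior is Beta(23, 12); MAP = (23−1)/(35−2) = 22/33 ≈ 0.66667.
MLE ignores the prior: p̂_MLE = k/n = 17/26 ≈ 0.65385.
Difference = 22/33 − 17/26 = 1/78 ≈ 0.0128.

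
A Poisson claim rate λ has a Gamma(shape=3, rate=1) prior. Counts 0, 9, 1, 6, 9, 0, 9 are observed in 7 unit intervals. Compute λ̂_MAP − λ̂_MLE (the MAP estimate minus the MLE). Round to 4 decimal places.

MAP − MLE = -0.3571

Σxᵢ = 34. Posterior is Gamma(37, 8); MAP = (37−1)/8 = 36/8 ≈ 4.50000.
MLE = x̄ = 34/7 ≈ 4.85714.
Difference = 36/8 − 34/7 = -5/14 ≈ -0.3571.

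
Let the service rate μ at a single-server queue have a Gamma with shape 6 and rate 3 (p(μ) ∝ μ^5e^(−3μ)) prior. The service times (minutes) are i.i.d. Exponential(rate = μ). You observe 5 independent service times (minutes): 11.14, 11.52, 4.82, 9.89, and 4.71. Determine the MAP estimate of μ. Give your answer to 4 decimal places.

The Exponential(rate=μ) likelihood is ∝ μ^n e^(−μΣtᵢ). Here n = 5 and Σtᵢ = 11.14 + 11.52 + 4.82 + 9.89 + 4.71 = 42.08.
Posterior ∝ μ^5e^(−3μ) · μ^5e^(−42.08μ) = μ^10e^(−45.08μ), i.e. Gamma(11, 45.08).
Mode = (a−1)/b = 10/45.08 ≈ 0.2218.

μ̂_MAP = 0.2218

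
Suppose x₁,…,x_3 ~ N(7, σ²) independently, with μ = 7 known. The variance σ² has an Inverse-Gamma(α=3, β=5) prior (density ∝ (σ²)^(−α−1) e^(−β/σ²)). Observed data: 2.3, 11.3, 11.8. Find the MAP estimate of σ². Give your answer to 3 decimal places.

Sum of squared deviations about the known mean: SS = (2.3−7)² + (11.3−7)² + (11.8−7)² = 63.62.
The Normal likelihood contributes (σ²)^(−n/2) exp(−SS/(2σ²)), so the posterior is Inverse-Gamma(α + n/2, β + SS/2) = Inverse-Gamma(4.5, 36.81).
The mode of Inverse-Gamma(a, b) is b/(a+1) = 36.81/5.5 ≈ 6.693.

σ̂²_MAP = 6.693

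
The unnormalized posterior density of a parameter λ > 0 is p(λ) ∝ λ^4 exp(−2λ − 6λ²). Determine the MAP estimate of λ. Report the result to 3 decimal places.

λ̂_MAP = 0.500

ℓ'(λ) = 4/λ − 2 − 12λ. Setting this to zero and multiplying by λ: 12λ² + 2λ − 4 = 0.
λ = (−2 + √(2² + 4·12·4)) / (2·12) = (−2 + √196) / 24 = (−2 + 14)/24 = 1/2.
ℓ''(λ) = −4/λ² − 12 < 0, confirming a maximum.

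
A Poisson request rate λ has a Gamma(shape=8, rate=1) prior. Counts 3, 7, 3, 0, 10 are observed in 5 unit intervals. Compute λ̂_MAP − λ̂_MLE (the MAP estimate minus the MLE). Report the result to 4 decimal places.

MAP − MLE = 0.4000

Σxᵢ = 23. Posterior is Gamma(31, 6); MAP = (31−1)/6 = 30/6 ≈ 5.00000.
MLE = x̄ = 23/5 ≈ 4.60000.
Difference = 30/6 − 23/5 = 2/5 ≈ 0.4000.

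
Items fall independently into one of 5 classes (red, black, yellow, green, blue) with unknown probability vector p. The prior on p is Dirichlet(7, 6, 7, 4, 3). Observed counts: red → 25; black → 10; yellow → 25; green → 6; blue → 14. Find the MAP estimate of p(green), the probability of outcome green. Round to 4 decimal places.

MAP estimate of p(green) = 0.0882

The posterior is Dirichlet(αᵢ + nᵢ) = Dirichlet(32, 16, 32, 10, 17).
For a Dirichlet(a₁,…,a_K) with all aᵢ > 1, the mode has j-th component (aⱼ − 1)/(Σaᵢ − K).
Here Σaᵢ = 107 and K = 5, so p(green) = (10 − 1)/(107 − 5) = 9/102 ≈ 0.0882.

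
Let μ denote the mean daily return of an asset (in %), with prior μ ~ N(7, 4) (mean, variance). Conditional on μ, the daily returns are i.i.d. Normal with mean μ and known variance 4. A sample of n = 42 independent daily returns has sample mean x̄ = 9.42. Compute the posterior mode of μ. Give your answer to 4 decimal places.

μ̂_MAP = 9.3637

n = 42, x̄ = 9.42.
For a Normal prior and Normal likelihood with known variance, the posterior is Normal; its mode equals its mean, the precision-weighted average.
Prior precision 1/σ₀² = 1/4 = 0.25; data precision n/σ² = 42/4 = 10.5.
μ̂ = (0.25·7 + 10.5·9.42) / (0.25 + 10.5) = 100.66/10.75 = 10066/1075 ≈ 9.3637.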